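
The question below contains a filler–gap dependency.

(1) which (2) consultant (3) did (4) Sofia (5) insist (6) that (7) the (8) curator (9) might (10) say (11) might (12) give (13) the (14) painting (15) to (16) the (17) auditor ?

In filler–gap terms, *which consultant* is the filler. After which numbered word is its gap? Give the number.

10

Before movement: Sofia did insist that the curator might say which consultant might give the painting to the auditor.
'which consultant' is the subject of the clause embedded under 'say'. Fronting leaves a gap immediately after 'say':
Which consultant did Sofia insist that the curator might say ___ might give the painting to the auditor?
'say' is word 10.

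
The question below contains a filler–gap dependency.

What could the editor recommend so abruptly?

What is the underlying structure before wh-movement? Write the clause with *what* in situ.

'what' is the direct object of 'recommend'. Fronting leaves a gap immediately after 'recommend':
What could the editor recommend ___ so abruptly?

The editor could recommend what so abruptly.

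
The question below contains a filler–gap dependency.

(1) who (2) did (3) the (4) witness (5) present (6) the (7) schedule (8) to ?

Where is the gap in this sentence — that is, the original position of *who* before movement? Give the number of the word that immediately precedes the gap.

Underlying clause: The witness did present the schedule to who.
The filler 'who' is interpreted as the object of the preposition 'to' (recipient of 'present'). Fronting leaves a gap immediately after 'to':
Who did the witness present the schedule to ___?
'to' is word 8.

8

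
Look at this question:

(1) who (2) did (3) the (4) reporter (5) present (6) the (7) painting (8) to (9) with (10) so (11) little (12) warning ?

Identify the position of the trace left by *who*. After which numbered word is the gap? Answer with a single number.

Underlying clause: The reporter did present the painting to who with so little warning.
'who' functions as the object of the preposition 'to' (recipient of 'present'). Wh-movement fronts it, leaving a gap right after 'to':
Who did the reporter present the painting to ___ with so little warning?
'to' is word 8.

8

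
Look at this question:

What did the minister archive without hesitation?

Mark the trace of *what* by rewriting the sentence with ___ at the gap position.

What did the minister archive ___ without hesitation?

Pre-movement form: The minister did archive what without hesitation.
The filler 'what' is interpreted as the direct object of 'archive'. The gap is right after 'archive'.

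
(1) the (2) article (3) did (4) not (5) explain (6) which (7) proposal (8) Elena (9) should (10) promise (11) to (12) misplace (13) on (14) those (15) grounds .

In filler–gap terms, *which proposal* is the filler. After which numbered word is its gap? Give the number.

In situ: Elena should promise to misplace which proposal on those grounds.
'which proposal' is the direct object of 'misplace'. Wh-movement fronts it, leaving a gap right after 'misplace':
The article did not explain which proposal Elena should promise to misplace ___ on those grounds.
'misplace' is word 12.

12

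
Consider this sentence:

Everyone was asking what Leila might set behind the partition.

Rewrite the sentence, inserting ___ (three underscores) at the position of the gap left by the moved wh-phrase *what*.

Underlying clause: Leila might set what behind the partition.
The filler 'what' is interpreted as the direct object of 'set'. The gap is right after 'set'.

Everyone was asking what Leila might set ___ behind the partition.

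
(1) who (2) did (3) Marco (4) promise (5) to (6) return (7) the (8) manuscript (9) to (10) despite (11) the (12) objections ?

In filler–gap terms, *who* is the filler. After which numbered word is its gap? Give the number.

9

Pre-movement form: Marco did promise to return the manuscript to who despite the objections.
The filler 'who' is interpreted as the object of the preposition 'to' (recipient of 'return'). Wh-movement fronts it, leaving a gap right after 'to':
Who did Marco promise to return the manuscript to ___ despite the objections?
'to' is word 9.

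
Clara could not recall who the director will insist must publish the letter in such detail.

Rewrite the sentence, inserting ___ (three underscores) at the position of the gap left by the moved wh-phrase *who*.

Clara could not recall who the director will insist ___ must publish the letter in such detail.

Underlying clause: The director will insist who must publish the letter in such detail.
'who' is the subject of the clause embedded under 'insist'. The gap is right after 'insist'.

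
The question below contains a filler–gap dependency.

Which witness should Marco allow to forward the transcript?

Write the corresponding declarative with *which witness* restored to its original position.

Marco should allow which witness to forward the transcript.

The filler 'which witness' is interpreted as the direct object of 'allow'. It moves to the left edge, and the trace sits right after 'allow':
Which witness should Marco allow ___ to forward the transcript?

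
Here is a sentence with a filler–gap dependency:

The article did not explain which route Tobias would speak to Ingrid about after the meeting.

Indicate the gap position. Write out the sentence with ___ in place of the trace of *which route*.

The article did not explain which route Tobias would speak to Ingrid about ___ after the meeting.

Pre-movement form: Tobias would speak to Ingrid about which route after the meeting.
'which route' functions as the object of the preposition 'about'. The gap is right after 'about'.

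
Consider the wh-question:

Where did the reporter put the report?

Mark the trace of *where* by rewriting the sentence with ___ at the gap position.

Pre-movement form: The reporter did put the report where.
'where' is the locative complement of 'put'. The gap is right after 'report'.

Where did the reporter put the report ___?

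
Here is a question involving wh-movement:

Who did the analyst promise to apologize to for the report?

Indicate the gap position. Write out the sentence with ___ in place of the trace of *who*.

Before movement: The analyst did promise to apologize to who for the report.
'who' is the object of the preposition 'to'. The gap is right after 'to'.

Who did the analyst promise to apologize to ___ for the report?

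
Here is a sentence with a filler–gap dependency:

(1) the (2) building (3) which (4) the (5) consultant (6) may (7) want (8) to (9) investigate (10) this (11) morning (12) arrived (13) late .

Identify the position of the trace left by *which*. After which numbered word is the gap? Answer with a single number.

'which' is the direct object of 'investigate'. Wh-movement fronts it, leaving a gap right after 'investigate':
The building which the consultant may want to investigate ___ this morning arrived late.
'investigate' is word 9.

9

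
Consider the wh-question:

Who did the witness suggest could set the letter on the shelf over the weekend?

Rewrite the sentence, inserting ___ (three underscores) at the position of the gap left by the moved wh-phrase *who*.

Pre-movement form: The witness did suggest who could set the letter on the shelf over the weekend.
The filler 'who' is interpreted as the subject of the clause embedded under 'suggest'. The gap is right after 'suggest'.

Who did the witness suggest ___ could set the letter on the shelf over the weekend?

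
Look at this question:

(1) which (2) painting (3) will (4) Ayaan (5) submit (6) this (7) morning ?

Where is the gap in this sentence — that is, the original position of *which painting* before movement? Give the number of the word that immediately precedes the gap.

In situ: Ayaan will submit which painting this morning.
'which painting' functions as the direct object of 'submit'. Fronting leaves a gap immediately after 'submit':
Which painting will Ayaan submit ___ this morning?
'submit' is word 5.

5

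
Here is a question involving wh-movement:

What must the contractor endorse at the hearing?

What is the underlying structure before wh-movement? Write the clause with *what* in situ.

'what' is the direct object of 'endorse'. Wh-movement fronts it, leaving a gap right after 'endorse':
What must the contractor endorse ___ at the hearing?

The contractor must endorse what at the hearing.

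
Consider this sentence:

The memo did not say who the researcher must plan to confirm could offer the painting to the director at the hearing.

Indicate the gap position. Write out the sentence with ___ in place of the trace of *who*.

The memo did not say who the researcher must plan to confirm ___ could offer the painting to the director at the hearing.

Pre-movement form: The researcher must plan to confirm who could offer the painting to the director at the hearing.
'who' is the subject of the clause embedded under 'confirm'. The gap is right after 'confirm'.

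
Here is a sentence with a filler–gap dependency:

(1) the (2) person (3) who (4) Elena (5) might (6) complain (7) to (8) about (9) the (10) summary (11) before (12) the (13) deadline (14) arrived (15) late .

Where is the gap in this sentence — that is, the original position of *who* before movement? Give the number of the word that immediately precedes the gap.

'who' functions as the object of the preposition 'to'. It moves to the left edge, and the trace sits right after 'to':
The person who Elena might complain to ___ about the summary before the deadline arrived late.
'to' is word 7.

7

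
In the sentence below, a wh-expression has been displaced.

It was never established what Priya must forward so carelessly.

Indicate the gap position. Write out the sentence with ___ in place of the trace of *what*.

It was never established what Priya must forward ___ so carelessly.

Before movement: Priya must forward what so carelessly.
'what' functions as the direct object of 'forward'. The gap is right after 'forward'.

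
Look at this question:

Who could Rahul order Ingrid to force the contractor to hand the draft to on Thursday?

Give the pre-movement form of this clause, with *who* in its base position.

Rahul could order Ingrid to force the contractor to hand the draft to who on Thursday.

'who' functions as the object of the preposition 'to' (recipient of 'hand'). Fronting leaves a gap immediately after 'to':
Who could Rahul order Ingrid to force the contractor to hand the draft to ___ on Thursday?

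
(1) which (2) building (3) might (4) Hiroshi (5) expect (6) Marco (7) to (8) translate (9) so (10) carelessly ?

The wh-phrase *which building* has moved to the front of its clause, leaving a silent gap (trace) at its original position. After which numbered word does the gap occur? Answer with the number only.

8

Pre-movement form: Hiroshi might expect Marco to translate which building so carelessly.
'which building' is the direct object of 'translate'. It moves to the left edge, and the trace sits right after 'translate':
Which building might Hiroshi expect Marco to translate ___ so carelessly?
'translate' is word 8.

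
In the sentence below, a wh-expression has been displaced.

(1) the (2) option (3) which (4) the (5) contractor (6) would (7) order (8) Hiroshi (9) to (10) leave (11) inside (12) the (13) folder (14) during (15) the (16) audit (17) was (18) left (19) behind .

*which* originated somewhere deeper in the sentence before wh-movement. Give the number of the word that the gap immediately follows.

10

'which' functions as the direct object of 'leave'. It moves to the left edge, and the trace sits right after 'leave':
The option which the contractor would order Hiroshi to leave ___ inside the folder during the audit was left behind.
'leave' is word 10.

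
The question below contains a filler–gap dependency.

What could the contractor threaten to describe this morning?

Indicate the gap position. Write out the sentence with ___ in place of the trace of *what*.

What could the contractor threaten to describe ___ this morning?

Underlying clause: The contractor could threaten to describe what this morning.
'what' is the direct object of 'describe'. The gap is right after 'describe'.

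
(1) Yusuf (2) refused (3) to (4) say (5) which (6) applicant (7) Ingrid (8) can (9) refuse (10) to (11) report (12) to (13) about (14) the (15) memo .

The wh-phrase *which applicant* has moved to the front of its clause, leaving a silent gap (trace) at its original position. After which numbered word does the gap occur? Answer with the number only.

Before movement: Ingrid can refuse to report to which applicant about the memo.
The filler 'which applicant' is interpreted as the object of the preposition 'to'. Wh-movement fronts it, leaving a gap right after 'to':
Yusuf refused to say which applicant Ingrid can refuse to report to ___ about the memo.
'to' is word 12.

12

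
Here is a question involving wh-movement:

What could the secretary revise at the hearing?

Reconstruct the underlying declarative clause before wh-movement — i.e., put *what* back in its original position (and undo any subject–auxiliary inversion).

The secretary could revise what at the hearing.

'what' is the direct object of 'revise'. It moves to the left edge, and the trace sits right after 'revise':
What could the secretary revise ___ at the hearing?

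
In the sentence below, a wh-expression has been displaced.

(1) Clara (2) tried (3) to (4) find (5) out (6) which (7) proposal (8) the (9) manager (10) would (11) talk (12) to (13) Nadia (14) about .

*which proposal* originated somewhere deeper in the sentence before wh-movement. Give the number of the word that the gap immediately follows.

14

Underlying clause: The manager would talk to Nadia about which proposal.
'which proposal' is the object of the preposition 'about'. It moves to the left edge, and the trace sits right after 'about':
Clara tried to find out which proposal the manager would talk to Nadia about ___.
'about' is word 14.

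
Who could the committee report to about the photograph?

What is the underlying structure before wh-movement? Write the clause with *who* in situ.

The filler 'who' is interpreted as the object of the preposition 'to'. It moves to the left edge, and the trace sits right after 'to':
Who could the committee report to ___ about the photograph?

The committee could report to who about the photograph.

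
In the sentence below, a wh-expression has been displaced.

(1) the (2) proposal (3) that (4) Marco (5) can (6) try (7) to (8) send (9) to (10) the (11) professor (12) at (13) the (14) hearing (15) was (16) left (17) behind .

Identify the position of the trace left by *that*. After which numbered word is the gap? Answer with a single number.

'that' is the direct object of 'send'. Wh-movement fronts it, leaving a gap right after 'send':
The proposal that Marco can try to send ___ to the professor at the hearing was left behind.
'send' is word 8.

8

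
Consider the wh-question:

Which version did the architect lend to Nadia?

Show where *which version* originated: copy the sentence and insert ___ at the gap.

Underlying clause: The architect did lend which version to Nadia.
The filler 'which version' is interpreted as the direct object of 'lend'. The gap is right after 'lend'.

Which version did the architect lend ___ to Nadia?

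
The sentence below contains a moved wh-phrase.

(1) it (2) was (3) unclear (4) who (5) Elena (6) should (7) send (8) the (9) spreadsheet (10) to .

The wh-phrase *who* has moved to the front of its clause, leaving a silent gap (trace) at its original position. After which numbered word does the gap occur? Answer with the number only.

10

Before movement: Elena should send the spreadsheet to who.
'who' is the object of the preposition 'to' (recipient of 'send'). Wh-movement fronts it, leaving a gap right after 'to':
It was unclear who Elena should send the spreadsheet to ___.
'to' is word 10.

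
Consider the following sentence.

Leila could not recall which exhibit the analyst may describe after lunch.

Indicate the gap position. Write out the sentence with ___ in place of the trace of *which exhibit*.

Before movement: The analyst may describe which exhibit after lunch.
'which exhibit' is the direct object of 'describe'. The gap is right after 'describe'.

Leila could not recall which exhibit the analyst may describe ___ after lunch.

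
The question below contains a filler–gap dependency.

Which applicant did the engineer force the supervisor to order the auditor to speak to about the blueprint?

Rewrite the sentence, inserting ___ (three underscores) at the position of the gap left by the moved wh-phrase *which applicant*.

Before movement: The engineer did force the supervisor to order the auditor to speak to which applicant about the blueprint.
'which applicant' functions as the object of the preposition 'to'. The gap is right after 'to'.

Which applicant did the engineer force the supervisor to order the auditor to speak to ___ about the blueprint?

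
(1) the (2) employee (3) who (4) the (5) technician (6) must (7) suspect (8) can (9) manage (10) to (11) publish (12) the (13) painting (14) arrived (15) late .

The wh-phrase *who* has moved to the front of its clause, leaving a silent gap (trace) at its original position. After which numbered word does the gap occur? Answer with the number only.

'who' functions as the subject of the clause embedded under 'suspect'. It moves to the left edge, and the trace sits right after 'suspect':
The employee who the technician must suspect ___ can manage to publish the painting arrived late.
'suspect' is word 7.

7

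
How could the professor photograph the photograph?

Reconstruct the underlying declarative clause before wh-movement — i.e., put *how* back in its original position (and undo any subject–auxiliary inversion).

The professor could photograph the photograph how.

'how' is the manner adjunct. Fronting leaves a gap immediately after 'photograph':
How could the professor photograph the photograph ___?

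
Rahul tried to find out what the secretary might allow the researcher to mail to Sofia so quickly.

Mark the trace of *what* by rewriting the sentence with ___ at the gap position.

Underlying clause: The secretary might allow the researcher to mail what to Sofia so quickly.
'what' is the direct object of 'mail'. The gap is right after 'mail'.

Rahul tried to find out what the secretary might allow the researcher to mail ___ to Sofia so quickly.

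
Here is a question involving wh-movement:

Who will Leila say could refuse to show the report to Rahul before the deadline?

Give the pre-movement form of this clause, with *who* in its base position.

Leila will say who could refuse to show the report to Rahul before the deadline.

'who' is the subject of the clause embedded under 'say'. Wh-movement fronts it, leaving a gap right after 'say':
Who will Leila say ___ could refuse to show the report to Rahul before the deadline?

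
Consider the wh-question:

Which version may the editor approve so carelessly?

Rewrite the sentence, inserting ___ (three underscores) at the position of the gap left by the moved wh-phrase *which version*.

Underlying clause: The editor may approve which version so carelessly.
'which version' functions as the direct object of 'approve'. The gap is right after 'approve'.

Which version may the editor approve ___ so carelessly?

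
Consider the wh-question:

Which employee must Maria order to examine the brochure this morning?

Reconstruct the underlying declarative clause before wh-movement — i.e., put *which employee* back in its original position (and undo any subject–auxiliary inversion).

The filler 'which employee' is interpreted as the direct object of 'order'. Fronting leaves a gap immediately after 'order':
Which employee must Maria order ___ to examine the brochure this morning?

Maria must order which employee to examine the brochure this morning.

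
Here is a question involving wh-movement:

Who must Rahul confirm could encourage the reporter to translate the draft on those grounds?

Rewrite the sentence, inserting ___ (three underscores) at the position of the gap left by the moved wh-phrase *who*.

Underlying clause: Rahul must confirm who could encourage the reporter to translate the draft on those grounds.
'who' is the subject of the clause embedded under 'confirm'. The gap is right after 'confirm'.

Who must Rahul confirm ___ could encourage the reporter to translate the draft on those grounds?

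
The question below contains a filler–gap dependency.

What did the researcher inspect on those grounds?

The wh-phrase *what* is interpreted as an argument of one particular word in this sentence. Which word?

inspect

Pre-movement form: The researcher did inspect what on those grounds.
'what' functions as the direct object of 'inspect'. It moves to the left edge, and the trace sits right after 'inspect':
What did the researcher inspect ___ on those grounds?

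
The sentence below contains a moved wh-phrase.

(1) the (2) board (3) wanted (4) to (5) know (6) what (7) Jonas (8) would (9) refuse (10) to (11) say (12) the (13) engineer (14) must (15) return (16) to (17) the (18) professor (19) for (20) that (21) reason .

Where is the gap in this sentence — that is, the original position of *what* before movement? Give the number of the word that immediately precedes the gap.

Before movement: Jonas would refuse to say the engineer must return what to the professor for that reason.
'what' functions as the direct object of 'return'. Fronting leaves a gap immediately after 'return':
The board wanted to know what Jonas would refuse to say the engineer must return ___ to the professor for that reason.
'return' is word 15.

15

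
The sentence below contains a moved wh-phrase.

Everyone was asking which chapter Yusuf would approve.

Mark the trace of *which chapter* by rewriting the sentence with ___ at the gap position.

Underlying clause: Yusuf would approve which chapter.
The filler 'which chapter' is interpreted as the direct object of 'approve'. The gap is right after 'approve'.

Everyone was asking which chapter Yusuf would approve ___.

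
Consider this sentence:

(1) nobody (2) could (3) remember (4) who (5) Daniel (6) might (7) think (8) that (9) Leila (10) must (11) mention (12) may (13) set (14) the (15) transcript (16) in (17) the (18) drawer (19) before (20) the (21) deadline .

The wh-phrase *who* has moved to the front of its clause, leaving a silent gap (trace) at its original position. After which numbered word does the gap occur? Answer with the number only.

11

Pre-movement form: Daniel might think that Leila must mention who may set the transcript in the drawer before the deadline.
The filler 'who' is interpreted as the subject of the clause embedded under 'mention'. Wh-movement fronts it, leaving a gap right after 'mention':
Nobody could remember who Daniel might think that Leila must mention ___ may set the transcript in the drawer before the deadline.
'mention' is word 11.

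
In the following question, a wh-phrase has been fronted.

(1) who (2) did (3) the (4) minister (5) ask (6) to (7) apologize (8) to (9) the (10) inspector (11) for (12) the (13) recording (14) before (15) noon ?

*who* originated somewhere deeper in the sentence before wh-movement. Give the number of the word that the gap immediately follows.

Underlying clause: The minister did ask who to apologize to the inspector for the recording before noon.
'who' is the direct object of 'ask'. Wh-movement fronts it, leaving a gap right after 'ask':
Who did the minister ask ___ to apologize to the inspector for the recording before noon?
'ask' is word 5.

5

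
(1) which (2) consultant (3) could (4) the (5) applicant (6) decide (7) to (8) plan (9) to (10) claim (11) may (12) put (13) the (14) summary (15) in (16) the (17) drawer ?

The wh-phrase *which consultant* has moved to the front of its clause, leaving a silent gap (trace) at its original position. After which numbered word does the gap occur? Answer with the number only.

Underlying clause: The applicant could decide to plan to claim which consultant may put the summary in the drawer.
The filler 'which consultant' is interpreted as the subject of the clause embedded under 'claim'. It moves to the left edge, and the trace sits right after 'claim':
Which consultant could the applicant decide to plan to claim ___ may put the summary in the drawer?
'claim' is word 10.

10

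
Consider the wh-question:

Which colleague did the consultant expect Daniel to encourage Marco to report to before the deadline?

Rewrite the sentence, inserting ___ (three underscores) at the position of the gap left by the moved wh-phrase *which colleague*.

Which colleague did the consultant expect Daniel to encourage Marco to report to ___ before the deadline?

Underlying clause: The consultant did expect Daniel to encourage Marco to report to which colleague before the deadline.
'which colleague' functions as the object of the preposition 'to'. The gap is right after 'to'.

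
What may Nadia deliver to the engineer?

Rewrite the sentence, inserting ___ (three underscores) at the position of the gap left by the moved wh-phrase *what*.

In situ: Nadia may deliver what to the engineer.
'what' functions as the direct object of 'deliver'. The gap is right after 'deliver'.

What may Nadia deliver ___ to the engineer?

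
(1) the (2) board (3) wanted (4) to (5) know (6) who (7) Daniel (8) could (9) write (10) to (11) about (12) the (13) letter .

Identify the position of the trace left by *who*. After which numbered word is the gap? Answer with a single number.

10

Pre-movement form: Daniel could write to who about the letter.
The filler 'who' is interpreted as the object of the preposition 'to'. Fronting leaves a gap immediately after 'to':
The board wanted to know who Daniel could write to ___ about the letter.
'to' is word 10.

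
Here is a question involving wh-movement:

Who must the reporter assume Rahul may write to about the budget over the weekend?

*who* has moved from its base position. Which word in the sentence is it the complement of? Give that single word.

Underlying clause: The reporter must assume Rahul may write to who about the budget over the weekend.
The filler 'who' is interpreted as the object of the preposition 'to'. Fronting leaves a gap immediately after 'to':
Who must the reporter assume Rahul may write to ___ about the budget over the weekend?

to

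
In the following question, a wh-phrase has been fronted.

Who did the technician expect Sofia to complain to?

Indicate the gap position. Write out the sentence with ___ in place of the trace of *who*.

Underlying clause: The technician did expect Sofia to complain to who.
'who' functions as the object of the preposition 'to'. The gap is right after 'to'.

Who did the technician expect Sofia to complain to ___?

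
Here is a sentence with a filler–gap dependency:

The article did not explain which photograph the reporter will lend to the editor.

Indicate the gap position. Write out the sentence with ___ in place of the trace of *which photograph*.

The article did not explain which photograph the reporter will lend ___ to the editor.

Underlying clause: The reporter will lend which photograph to the editor.
'which photograph' functions as the direct object of 'lend'. The gap is right after 'lend'.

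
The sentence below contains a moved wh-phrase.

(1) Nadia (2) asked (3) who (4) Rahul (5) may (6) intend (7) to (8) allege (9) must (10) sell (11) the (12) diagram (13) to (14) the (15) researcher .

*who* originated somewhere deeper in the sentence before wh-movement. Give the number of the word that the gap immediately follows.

In situ: Rahul may intend to allege who must sell the diagram to the researcher.
The filler 'who' is interpreted as the subject of the clause embedded under 'allege'. Fronting leaves a gap immediately after 'allege':
Nadia asked who Rahul may intend to allege ___ must sell the diagram to the researcher.
'allege' is word 8.

8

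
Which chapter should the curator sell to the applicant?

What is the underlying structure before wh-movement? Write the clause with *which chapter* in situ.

The curator should sell which chapter to the applicant.

The filler 'which chapter' is interpreted as the direct object of 'sell'. It moves to the left edge, and the trace sits right after 'sell':
Which chapter should the curator sell ___ to the applicant?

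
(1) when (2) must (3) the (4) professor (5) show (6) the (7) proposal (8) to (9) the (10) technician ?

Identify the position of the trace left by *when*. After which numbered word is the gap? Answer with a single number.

10

Pre-movement form: The professor must show the proposal to the technician when.
The filler 'when' is interpreted as the temporal adjunct. Wh-movement fronts it, leaving a gap right after 'technician':
When must the professor show the proposal to the technician ___?
'technician' is word 10.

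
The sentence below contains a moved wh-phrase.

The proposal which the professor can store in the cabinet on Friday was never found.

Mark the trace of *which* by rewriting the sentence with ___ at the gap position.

'which' is the direct object of 'store'. The gap is right after 'store'.

The proposal which the professor can store ___ in the cabinet on Friday was never found.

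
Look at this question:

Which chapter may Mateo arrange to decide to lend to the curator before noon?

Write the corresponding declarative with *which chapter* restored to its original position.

Mateo may arrange to decide to lend which chapter to the curator before noon.

'which chapter' functions as the direct object of 'lend'. Fronting leaves a gap immediately after 'lend':
Which chapter may Mateo arrange to decide to lend ___ to the curator before noon?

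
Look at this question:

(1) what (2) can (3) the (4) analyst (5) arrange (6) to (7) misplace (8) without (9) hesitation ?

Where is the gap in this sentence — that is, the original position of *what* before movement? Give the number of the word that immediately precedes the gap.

Before movement: The analyst can arrange to misplace what without hesitation.
'what' is the direct object of 'misplace'. It moves to the left edge, and the trace sits right after 'misplace':
What can the analyst arrange to misplace ___ without hesitation?
'misplace' is word 7.

7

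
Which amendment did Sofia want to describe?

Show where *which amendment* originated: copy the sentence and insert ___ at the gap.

Underlying clause: Sofia did want to describe which amendment.
'which amendment' is the direct object of 'describe'. The gap is right after 'describe'.

Which amendment did Sofia want to describe ___?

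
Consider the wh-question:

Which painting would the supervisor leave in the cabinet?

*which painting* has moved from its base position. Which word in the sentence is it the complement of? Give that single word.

leave

Pre-movement form: The supervisor would leave which painting in the cabinet.
The filler 'which painting' is interpreted as the direct object of 'leave'. It moves to the left edge, and the trace sits right after 'leave':
Which painting would the supervisor leave ___ in the cabinet?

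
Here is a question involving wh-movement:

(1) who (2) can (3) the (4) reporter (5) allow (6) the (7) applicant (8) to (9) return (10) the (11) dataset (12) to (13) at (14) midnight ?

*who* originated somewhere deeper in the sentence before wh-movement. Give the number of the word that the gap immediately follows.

Before movement: The reporter can allow the applicant to return the dataset to who at midnight.
'who' is the object of the preposition 'to' (recipient of 'return'). Fronting leaves a gap immediately after 'to':
Who can the reporter allow the applicant to return the dataset to ___ at midnight?
'to' is word 12.

12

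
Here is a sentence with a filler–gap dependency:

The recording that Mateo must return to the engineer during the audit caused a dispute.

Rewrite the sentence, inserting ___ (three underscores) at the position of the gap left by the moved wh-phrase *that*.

The recording that Mateo must return ___ to the engineer during the audit caused a dispute.

'that' functions as the direct object of 'return'. The gap is right after 'return'.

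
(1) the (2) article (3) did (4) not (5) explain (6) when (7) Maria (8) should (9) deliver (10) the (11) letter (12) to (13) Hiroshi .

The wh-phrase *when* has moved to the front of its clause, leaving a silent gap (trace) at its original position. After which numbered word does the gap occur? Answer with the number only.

Pre-movement form: Maria should deliver the letter to Hiroshi when.
'when' functions as the temporal adjunct. Wh-movement fronts it, leaving a gap right after 'Hiroshi':
The article did not explain when Maria should deliver the letter to Hiroshi ___.
'Hiroshi' is word 13.

13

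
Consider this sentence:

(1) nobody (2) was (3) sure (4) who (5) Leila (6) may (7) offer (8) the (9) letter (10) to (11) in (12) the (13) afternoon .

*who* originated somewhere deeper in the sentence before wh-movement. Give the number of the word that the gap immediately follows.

Pre-movement form: Leila may offer the letter to who in the afternoon.
'who' functions as the object of the preposition 'to' (recipient of 'offer'). Fronting leaves a gap immediately after 'to':
Nobody was sure who Leila may offer the letter to ___ in the afternoon.
'to' is word 10.

10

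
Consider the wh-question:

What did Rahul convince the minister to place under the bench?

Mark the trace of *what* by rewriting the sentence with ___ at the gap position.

Pre-movement form: Rahul did convince the minister to place what under the bench.
'what' is the direct object of 'place'. The gap is right after 'place'.

What did Rahul convince the minister to place ___ under the bench?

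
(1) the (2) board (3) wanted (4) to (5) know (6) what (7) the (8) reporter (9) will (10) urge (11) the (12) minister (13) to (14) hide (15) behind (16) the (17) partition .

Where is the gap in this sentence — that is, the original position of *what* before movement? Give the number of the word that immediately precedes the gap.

Before movement: The reporter will urge the minister to hide what behind the partition.
'what' is the direct object of 'hide'. It moves to the left edge, and the trace sits right after 'hide':
The board wanted to know what the reporter will urge the minister to hide ___ behind the partition.
'hide' is word 14.

14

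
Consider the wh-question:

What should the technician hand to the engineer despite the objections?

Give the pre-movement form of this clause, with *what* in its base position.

'what' functions as the direct object of 'hand'. Wh-movement fronts it, leaving a gap right after 'hand':
What should the technician hand ___ to the engineer despite the objections?

The technician should hand what to the engineer despite the objections.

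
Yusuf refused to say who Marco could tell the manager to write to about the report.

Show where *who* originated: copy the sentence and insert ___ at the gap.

In situ: Marco could tell the manager to write to who about the report.
'who' functions as the object of the preposition 'to'. The gap is right after 'to'.

Yusuf refused to say who Marco could tell the manager to write to ___ about the report.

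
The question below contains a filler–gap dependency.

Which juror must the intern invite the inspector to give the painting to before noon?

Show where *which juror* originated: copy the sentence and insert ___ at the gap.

Which juror must the intern invite the inspector to give the painting to ___ before noon?

Before movement: The intern must invite the inspector to give the painting to which juror before noon.
The filler 'which juror' is interpreted as the object of the preposition 'to' (recipient of 'give'). The gap is right after 'to'.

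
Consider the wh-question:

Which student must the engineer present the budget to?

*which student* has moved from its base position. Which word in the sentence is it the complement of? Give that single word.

Underlying clause: The engineer must present the budget to which student.
'which student' is the object of the preposition 'to' (recipient of 'present'). It moves to the left edge, and the trace sits right after 'to':
Which student must the engineer present the budget to ___?

to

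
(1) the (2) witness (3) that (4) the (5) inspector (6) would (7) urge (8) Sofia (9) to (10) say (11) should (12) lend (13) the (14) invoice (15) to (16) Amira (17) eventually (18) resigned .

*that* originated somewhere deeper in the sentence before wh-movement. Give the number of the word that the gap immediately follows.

'that' functions as the subject of the clause embedded under 'say'. Wh-movement fronts it, leaving a gap right after 'say':
The witness that the inspector would urge Sofia to say ___ should lend the invoice to Amira eventually resigned.
'say' is word 10.

10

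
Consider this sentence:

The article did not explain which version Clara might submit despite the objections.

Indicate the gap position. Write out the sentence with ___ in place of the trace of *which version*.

The article did not explain which version Clara might submit ___ despite the objections.

Before movement: Clara might submit which version despite the objections.
The filler 'which version' is interpreted as the direct object of 'submit'. The gap is right after 'submit'.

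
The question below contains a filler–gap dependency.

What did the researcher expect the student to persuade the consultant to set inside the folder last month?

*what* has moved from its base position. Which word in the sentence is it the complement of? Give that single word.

set

Before movement: The researcher did expect the student to persuade the consultant to set what inside the folder last month.
The filler 'what' is interpreted as the direct object of 'set'. Wh-movement fronts it, leaving a gap right after 'set':
What did the researcher expect the student to persuade the consultant to set ___ inside the folder last month?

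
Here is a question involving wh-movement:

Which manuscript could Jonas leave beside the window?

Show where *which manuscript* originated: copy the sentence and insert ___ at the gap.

Underlying clause: Jonas could leave which manuscript beside the window.
'which manuscript' functions as the direct object of 'leave'. The gap is right after 'leave'.

Which manuscript could Jonas leave ___ beside the window?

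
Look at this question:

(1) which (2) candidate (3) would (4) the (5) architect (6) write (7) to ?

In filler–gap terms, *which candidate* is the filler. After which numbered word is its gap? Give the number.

Underlying clause: The architect would write to which candidate.
'which candidate' is the object of the preposition 'to'. Fronting leaves a gap immediately after 'to':
Which candidate would the architect write to ___?
'to' is word 7.

7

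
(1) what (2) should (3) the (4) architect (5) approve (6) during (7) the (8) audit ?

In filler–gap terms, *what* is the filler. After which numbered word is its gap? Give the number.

5

In situ: The architect should approve what during the audit.
'what' functions as the direct object of 'approve'. Fronting leaves a gap immediately after 'approve':
What should the architect approve ___ during the audit?
'approve' is word 5.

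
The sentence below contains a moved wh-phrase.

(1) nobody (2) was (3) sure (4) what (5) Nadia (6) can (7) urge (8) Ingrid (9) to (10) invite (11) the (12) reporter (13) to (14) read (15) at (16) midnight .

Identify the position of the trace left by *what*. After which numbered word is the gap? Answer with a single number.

14

Before movement: Nadia can urge Ingrid to invite the reporter to read what at midnight.
'what' functions as the direct object of 'read'. Fronting leaves a gap immediately after 'read':
Nobody was sure what Nadia can urge Ingrid to invite the reporter to read ___ at midnight.
'read' is word 14.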